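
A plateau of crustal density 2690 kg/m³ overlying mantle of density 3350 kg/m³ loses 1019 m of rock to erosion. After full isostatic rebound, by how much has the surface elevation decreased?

Rebound u = e ρ_c/ρ_m = 1019 m × 2690/3350 = 818.2 m.
Net surface drop = e − u = 1019 m − 818.2 m = e (ρ_m − ρ_c)/ρ_m = 201 m.

201 m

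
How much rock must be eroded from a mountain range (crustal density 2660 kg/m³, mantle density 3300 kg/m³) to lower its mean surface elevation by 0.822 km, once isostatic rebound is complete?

4.24 km

Net drop Δ = e − u = e − e ρ_c/ρ_m = e (ρ_m − ρ_c)/ρ_m.
e = Δ ρ_m/(ρ_m − ρ_c) = 0.822 km × 3300/640 = 4.24 km.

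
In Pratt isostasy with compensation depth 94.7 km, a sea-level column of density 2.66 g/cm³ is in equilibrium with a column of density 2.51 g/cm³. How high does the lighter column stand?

ρ_ref D = ρ (D + h) → h = D (ρ_ref − ρ)/ρ.
h = 94.7 km × (2.66 − 2.51)/2.51 = 5.66 km.

5.66 km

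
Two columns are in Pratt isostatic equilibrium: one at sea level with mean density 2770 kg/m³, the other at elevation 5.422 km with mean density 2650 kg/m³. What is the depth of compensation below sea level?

ρ_ref D = ρ (D + h) → D (ρ_ref − ρ) = ρ h.
D = ρ h/(ρ_ref − ρ) = 2650 × 5.422 km/(2770 − 2650) = 120 km.

120 km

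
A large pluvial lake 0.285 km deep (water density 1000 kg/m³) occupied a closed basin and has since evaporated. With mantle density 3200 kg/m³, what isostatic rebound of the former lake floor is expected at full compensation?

u = d ρ_w/ρ_m = 0.285 km × 1000/3200 = 0.0891 km.

0.0891 km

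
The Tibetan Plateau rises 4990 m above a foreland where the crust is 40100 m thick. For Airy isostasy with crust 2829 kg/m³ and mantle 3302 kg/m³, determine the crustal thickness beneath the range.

74900 m

Root depth r = h ρ_c / (ρ_m − ρ_c) = 4990 m × 2829 / 473 = 29850 m.
Total thickness = T + h + r = 40100 m + 4990 m + 29850 m = 74900 m.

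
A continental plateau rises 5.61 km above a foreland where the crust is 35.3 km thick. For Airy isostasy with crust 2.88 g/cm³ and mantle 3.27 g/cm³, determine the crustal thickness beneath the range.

Root depth r = h ρ_c / (ρ_m − ρ_c) = 5.61 km × 2.88 / 0.39 = 41.43 km.
Total thickness = T + h + r = 35.3 km + 5.61 km + 41.43 km = 82.3 km.

82.3 km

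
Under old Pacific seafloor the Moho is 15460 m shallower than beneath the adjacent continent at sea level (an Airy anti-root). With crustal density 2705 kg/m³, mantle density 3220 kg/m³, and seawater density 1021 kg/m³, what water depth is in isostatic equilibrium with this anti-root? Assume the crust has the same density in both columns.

4730 m

Replacing a thickness d of crust by seawater at the top must be balanced by replacing crust with mantle at the base: d (ρ_c − ρ_w) = a (ρ_m − ρ_c).
d = a (ρ_m − ρ_c)/(ρ_c − ρ_w) = 15460 m × 515/1684 = 4730 m.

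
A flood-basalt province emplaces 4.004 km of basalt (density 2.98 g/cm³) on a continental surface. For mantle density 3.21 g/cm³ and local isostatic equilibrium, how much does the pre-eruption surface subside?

Subaerial loading: s = t ρ_load / ρ_m.
s = 4.004 km × 2.98/3.21 = 3.72 km.

3.72 km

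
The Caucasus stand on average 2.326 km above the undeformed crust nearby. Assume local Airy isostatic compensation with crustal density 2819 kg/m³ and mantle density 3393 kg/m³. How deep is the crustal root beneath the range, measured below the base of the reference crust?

In Airy isostatic equilibrium: the weight of the topography is balanced by the buoyancy of the root, ρ_c h = (ρ_m − ρ_c) r.
r = h · ρ_c / (ρ_m − ρ_c) = 2.326 km × 2819 / (3393 − 2819) = 11.4 km.

11.4 km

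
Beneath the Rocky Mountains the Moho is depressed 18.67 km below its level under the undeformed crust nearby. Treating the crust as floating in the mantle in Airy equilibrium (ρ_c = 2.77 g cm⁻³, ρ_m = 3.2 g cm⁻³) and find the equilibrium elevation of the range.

Equating mass per unit area of the two columns: ρ_c h = (ρ_m − ρ_c) r.
h = r (ρ_m − ρ_c) / ρ_c = 18.67 km × (3.2 − 2.77) / 2.77 = 2.9 km.

2.9 km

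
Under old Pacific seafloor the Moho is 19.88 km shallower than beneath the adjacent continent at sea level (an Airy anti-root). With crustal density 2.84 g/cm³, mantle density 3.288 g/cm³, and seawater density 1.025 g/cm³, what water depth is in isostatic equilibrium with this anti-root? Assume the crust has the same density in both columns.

Replacing a thickness d of crust by seawater at the top must be balanced by replacing crust with mantle at the base: d (ρ_c − ρ_w) = a (ρ_m − ρ_c).
d = a (ρ_m − ρ_c)/(ρ_c − ρ_w) = 19.88 km × 0.448/1.815 = 4.91 km.

4.91 km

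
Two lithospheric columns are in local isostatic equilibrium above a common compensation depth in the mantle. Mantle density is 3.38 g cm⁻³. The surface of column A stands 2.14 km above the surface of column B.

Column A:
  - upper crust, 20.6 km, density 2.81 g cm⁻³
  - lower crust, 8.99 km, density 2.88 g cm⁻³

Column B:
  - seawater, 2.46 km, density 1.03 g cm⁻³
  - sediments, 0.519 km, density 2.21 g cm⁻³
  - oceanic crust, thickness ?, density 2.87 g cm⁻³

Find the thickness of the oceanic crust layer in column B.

5.13 km

Take the compensation level at the base of the deeper column (depth z_c below the surface of column A) and equate Σ ρ_i t_i down to z_c; mantle fills any gap and the z_c terms cancel.
Column A: 20.6×2.81 + 8.99×2.88 + (z_c − 29.59)×3.38
Column B: 2.14×0 + 2.46×1.03 + 0.519×2.21 + x×2.87 + (z_c − 2.14 − 2.979 − x)×3.38
The z_c×3.38 term appears on both sides and cancels. Collect the known terms of each column as K = Σ(ρt)_known − 3.38 × (depth of known layers): K_A = 83.7772 − 3.38×29.59 = −16.237; K_B = 3.68079 − 3.38×(2.14 + 2.979) = −13.62143.
Balance: K_A = K_B − x×(3.38 − 2.87), so x = (K_B − K_A)/(3.38 − 2.87) = 2.61557/0.51 = 5.13 km.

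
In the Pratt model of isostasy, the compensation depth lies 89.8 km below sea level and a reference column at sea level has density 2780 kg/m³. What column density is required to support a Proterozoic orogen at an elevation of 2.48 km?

2710 kg/m³

Pratt balance: ρ_ref D = ρ (D + h).
ρ = ρ_ref D/(D + h) = 2780 × 89.8 km/(89.8 km + 2.48 km) = 2710 kg/m³.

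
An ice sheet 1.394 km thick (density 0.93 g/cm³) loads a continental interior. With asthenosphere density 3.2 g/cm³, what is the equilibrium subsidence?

Balancing pressure at the compensation depth: the ice load ρ_ice t is balanced by mantle displaced below, ρ_m s.
s = t ρ_ice / ρ_m = 1.394 km × 0.93/3.2 = 0.405 km.

0.405 km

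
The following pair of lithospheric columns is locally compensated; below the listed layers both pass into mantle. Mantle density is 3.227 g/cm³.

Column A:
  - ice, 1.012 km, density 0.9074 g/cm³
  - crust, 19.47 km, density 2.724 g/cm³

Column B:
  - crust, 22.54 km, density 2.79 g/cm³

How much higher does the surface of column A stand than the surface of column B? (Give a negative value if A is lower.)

For any compensation level in the mantle, the mantle terms cancel and isostasy reduces to e = (Σt_A − Σt_B) − (Σ(ρt)_A − Σ(ρt)_B) / ρ_m.
Σt_A = 20.482 km; Σt_B = 22.54 km; Σ(ρt)_A = 53.9545688; Σ(ρt)_B = 62.8866 (in km·g/cm³).
e = (20.482 − 22.54) − (53.9545688 − 62.8866) / 3.227 = 0.71 km.

0.71 km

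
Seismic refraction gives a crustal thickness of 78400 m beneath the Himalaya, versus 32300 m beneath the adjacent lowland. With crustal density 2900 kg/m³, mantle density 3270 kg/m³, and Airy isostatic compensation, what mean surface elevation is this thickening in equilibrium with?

5220 m

Excess crust Δ = 78400 m − 32300 m = 46100 m, split between elevation h and root r with h + r = Δ.
Airy balance ρ_c h = (ρ_m − ρ_c) r gives r = h ρ_c/(ρ_m − ρ_c), so h (1 + ρ_c/(ρ_m − ρ_c)) = Δ, i.e. h = Δ (ρ_m − ρ_c)/ρ_m.
h = 46100 m × 370/3270 = 5220 m.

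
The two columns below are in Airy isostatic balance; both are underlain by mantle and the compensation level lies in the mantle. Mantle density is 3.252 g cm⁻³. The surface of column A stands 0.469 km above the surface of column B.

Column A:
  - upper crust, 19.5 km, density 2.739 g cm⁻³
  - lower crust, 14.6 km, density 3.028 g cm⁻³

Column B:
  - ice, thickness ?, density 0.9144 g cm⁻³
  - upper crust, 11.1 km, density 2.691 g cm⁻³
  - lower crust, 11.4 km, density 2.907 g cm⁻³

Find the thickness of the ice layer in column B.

Take the compensation level at the base of the deeper column (depth z_c below the surface of column A) and equate Σ ρ_i t_i down to z_c; mantle fills any gap and the z_c terms cancel.
Column A: 19.5×2.739 + 14.6×3.028 + (z_c − 34.1)×3.252
Column B: 0.469×0 + x×0.9144 + 11.1×2.691 + 11.4×2.907 + (z_c − 0.469 − 22.5 − x)×3.252
The z_c×3.252 term appears on both sides and cancels. Collect the known terms of each column as K = Σ(ρt)_known − 3.252 × (depth of known layers): K_A = 97.6193 − 3.252×34.1 = −13.2739; K_B = 63.0099 − 3.252×(0.469 + 22.5) = −11.685288.
Balance: K_A = K_B − x×(3.252 − 0.9144), so x = (K_B − K_A)/(3.252 − 0.9144) = 1.58861/2.3376 = 0.68 km.

0.68 km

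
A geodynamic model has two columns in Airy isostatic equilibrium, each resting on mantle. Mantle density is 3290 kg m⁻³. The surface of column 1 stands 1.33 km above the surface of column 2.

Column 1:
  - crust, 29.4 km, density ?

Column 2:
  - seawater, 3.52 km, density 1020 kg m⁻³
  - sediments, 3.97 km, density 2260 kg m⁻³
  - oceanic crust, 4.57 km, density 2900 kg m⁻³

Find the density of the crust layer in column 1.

Take the compensation level at the base of the deeper column (depth z_c below the surface of column 1) and equate Σ ρ_i t_i down to z_c; mantle fills any gap and the z_c terms cancel.
Column 1: 29.4×ρ + (z_c − 29.4)×3290
Column 2: 1.33×0 + 3.52×1020 + 3.97×2260 + 4.57×2900 + (z_c − 1.33 − 12.06)×3290
The z_c×3290 term appears on both sides and cancels. Collect the known terms of each column as K = Σ(ρt)_known − 3290 × (depth of known layers): K_1 = 0 − 3290×29.4 = −96726; K_2 = 25815.6 − 3290×(1.33 + 12.06) = −18237.5.
Balance: K_1 + 29.4×ρ = K_2, so ρ = (K_2 − K_1)/29.4 = 78488.5/29.4 = 2670 kg m⁻³.

2670 kg m⁻³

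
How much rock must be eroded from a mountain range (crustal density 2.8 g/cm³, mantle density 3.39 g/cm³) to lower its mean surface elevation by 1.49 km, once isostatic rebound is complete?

8.56 km

Net drop Δ = e − u = e − e ρ_c/ρ_m = e (ρ_m − ρ_c)/ρ_m.
e = Δ ρ_m/(ρ_m − ρ_c) = 1.49 km × 3.39/0.59 = 8.56 km.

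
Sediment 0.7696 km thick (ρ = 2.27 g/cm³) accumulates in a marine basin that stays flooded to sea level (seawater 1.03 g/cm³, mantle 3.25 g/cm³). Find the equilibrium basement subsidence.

0.43 km

Submarine loading: the sediment displaces seawater, and the subsidence is in turn flooded, so s (ρ_m − ρ_w) = t (ρ_sed − ρ_w).
s = 0.7696 km × (2.27 − 1.03) / (3.25 − 1.03) = 0.43 km.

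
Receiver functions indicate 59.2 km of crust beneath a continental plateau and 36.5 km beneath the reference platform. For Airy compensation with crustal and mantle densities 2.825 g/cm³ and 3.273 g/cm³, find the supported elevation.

3.11 km

Excess crust Δ = 59.2 km − 36.5 km = 22.7 km, split between elevation h and root r with h + r = Δ.
Airy balance ρ_c h = (ρ_m − ρ_c) r gives r = h ρ_c/(ρ_m − ρ_c), so h (1 + ρ_c/(ρ_m − ρ_c)) = Δ, i.e. h = Δ (ρ_m − ρ_c)/ρ_m.
h = 22.7 km × 0.448/3.273 = 3.11 km.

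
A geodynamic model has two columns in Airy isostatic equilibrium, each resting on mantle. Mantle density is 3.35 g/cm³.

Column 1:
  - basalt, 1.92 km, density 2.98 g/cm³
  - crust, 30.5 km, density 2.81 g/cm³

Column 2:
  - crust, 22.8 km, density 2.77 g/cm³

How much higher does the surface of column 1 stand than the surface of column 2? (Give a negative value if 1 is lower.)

1.18 km

For any compensation level in the mantle, the mantle terms cancel and isostasy reduces to e = (Σt_1 − Σt_2) − (Σ(ρt)_1 − Σ(ρt)_2) / ρ_m.
Σt_1 = 32.42 km; Σt_2 = 22.8 km; Σ(ρt)_1 = 91.4266; Σ(ρt)_2 = 63.156 (in km·g/cm³).
e = (32.42 − 22.8) − (91.4266 − 63.156) / 3.35 = 1.18 km.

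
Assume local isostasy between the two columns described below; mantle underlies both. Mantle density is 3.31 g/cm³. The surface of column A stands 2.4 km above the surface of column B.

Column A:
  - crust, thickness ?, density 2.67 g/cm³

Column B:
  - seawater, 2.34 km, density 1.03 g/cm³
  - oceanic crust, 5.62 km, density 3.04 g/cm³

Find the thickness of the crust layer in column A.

Take the compensation level at the base of the deeper column (depth z_c below the surface of column A) and equate Σ ρ_i t_i down to z_c; mantle fills any gap and the z_c terms cancel.
Column A: x×2.67 + (z_c − 0 − x)×3.31
Column B: 2.4×0 + 2.34×1.03 + 5.62×3.04 + (z_c − 2.4 − 7.96)×3.31
The z_c×3.31 term appears on both sides and cancels. Collect the known terms of each column as K = Σ(ρt)_known − 3.31 × (depth of known layers): K_A = 0 − 3.31×0 = 0; K_B = 19.495 − 3.31×(2.4 + 7.96) = −14.7966.
Balance: K_A − x×(3.31 − 2.67) = K_B, so x = (K_A − K_B)/(3.31 − 2.67) = 14.7966/0.64 = 23.1 km.

23.1 km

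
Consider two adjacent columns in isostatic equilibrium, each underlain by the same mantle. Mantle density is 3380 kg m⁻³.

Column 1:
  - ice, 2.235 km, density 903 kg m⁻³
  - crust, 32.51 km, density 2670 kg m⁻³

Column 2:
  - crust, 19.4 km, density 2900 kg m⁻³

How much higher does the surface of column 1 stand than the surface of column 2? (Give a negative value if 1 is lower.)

5.71 km

For any compensation level in the mantle, the mantle terms cancel and isostasy reduces to e = (Σt_1 − Σt_2) − (Σ(ρt)_1 − Σ(ρt)_2) / ρ_m.
Σt_1 = 34.745 km; Σt_2 = 19.4 km; Σ(ρt)_1 = 88819.905; Σ(ρt)_2 = 56260 (in km·kg m⁻³).
e = (34.745 − 19.4) − (88819.905 − 56260) / 3380 = 5.71 km.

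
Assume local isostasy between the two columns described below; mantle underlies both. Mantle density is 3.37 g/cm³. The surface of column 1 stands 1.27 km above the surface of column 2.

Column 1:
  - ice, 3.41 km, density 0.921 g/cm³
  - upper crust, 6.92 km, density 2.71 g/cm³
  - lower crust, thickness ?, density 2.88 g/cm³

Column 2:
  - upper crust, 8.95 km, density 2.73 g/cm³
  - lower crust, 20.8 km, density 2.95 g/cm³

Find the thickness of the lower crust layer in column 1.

11.9 km

Take the compensation level at the base of the deeper column (depth z_c below the surface of column 1) and equate Σ ρ_i t_i down to z_c; mantle fills any gap and the z_c terms cancel.
Column 1: 3.41×0.921 + 6.92×2.71 + x×2.88 + (z_c − 10.33 − x)×3.37
Column 2: 1.27×0 + 8.95×2.73 + 20.8×2.95 + (z_c − 1.27 − 29.75)×3.37
The z_c×3.37 term appears on both sides and cancels. Collect the known terms of each column as K = Σ(ρt)_known − 3.37 × (depth of known layers): K_1 = 21.89381 − 3.37×10.33 = −12.91829; K_2 = 85.7935 − 3.37×(1.27 + 29.75) = −18.7439.
Balance: K_1 − x×(3.37 − 2.88) = K_2, so x = (K_1 − K_2)/(3.37 − 2.88) = 5.82561/0.49 = 11.9 km.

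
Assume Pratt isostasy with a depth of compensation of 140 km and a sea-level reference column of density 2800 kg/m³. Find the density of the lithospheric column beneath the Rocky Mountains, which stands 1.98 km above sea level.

Pratt balance: ρ_ref D = ρ (D + h).
ρ = ρ_ref D/(D + h) = 2800 × 140 km/(140 km + 1.98 km) = 2760 kg/m³.

2760 kg/m³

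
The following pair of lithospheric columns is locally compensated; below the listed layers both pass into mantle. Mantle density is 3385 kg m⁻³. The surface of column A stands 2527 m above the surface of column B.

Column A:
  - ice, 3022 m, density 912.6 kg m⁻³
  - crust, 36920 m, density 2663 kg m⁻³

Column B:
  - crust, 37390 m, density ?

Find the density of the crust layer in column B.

Take the compensation level at the base of the deeper column (depth z_c below the surface of column A) and equate Σ ρ_i t_i down to z_c; mantle fills any gap and the z_c terms cancel.
Column A: 3022×912.6 + 36920×2663 + (z_c − 39942)×3385
Column B: 2527×0 + 37390×ρ + (z_c − 2527 − 37390)×3385
The z_c×3385 term appears on both sides and cancels. Collect the known terms of each column as K = Σ(ρt)_known − 3385 × (depth of known layers): K_A = 101075837 − 3385×39942 = −34127832.8; K_B = 0 − 3385×(2527 + 37390) = −135119045.
Balance: K_A = K_B + 37390×ρ, so ρ = (K_A − K_B)/37390 = 100991000/37390 = 2700 kg m⁻³.

2700 kg m⁻³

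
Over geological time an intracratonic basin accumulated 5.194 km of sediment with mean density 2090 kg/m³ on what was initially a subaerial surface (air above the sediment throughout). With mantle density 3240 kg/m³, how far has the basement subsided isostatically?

3.35 km

Subaerial load: s = t ρ_sed / ρ_m = 5.194 km × 2090/3240 = 3.35 km.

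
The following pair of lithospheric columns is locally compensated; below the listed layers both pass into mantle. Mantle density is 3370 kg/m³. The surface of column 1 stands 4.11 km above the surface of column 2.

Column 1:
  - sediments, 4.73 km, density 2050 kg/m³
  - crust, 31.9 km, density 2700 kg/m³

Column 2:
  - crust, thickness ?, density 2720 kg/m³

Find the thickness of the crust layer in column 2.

Take the compensation level at the base of the deeper column (depth z_c below the surface of column 1) and equate Σ ρ_i t_i down to z_c; mantle fills any gap and the z_c terms cancel.
Column 1: 4.73×2050 + 31.9×2700 + (z_c − 36.63)×3370
Column 2: 4.11×0 + x×2720 + (z_c − 4.11 − 0 − x)×3370
The z_c×3370 term appears on both sides and cancels. Collect the known terms of each column as K = Σ(ρt)_known − 3370 × (depth of known layers): K_1 = 95826.5 − 3370×36.63 = −27616.6; K_2 = 0 − 3370×(4.11 + 0) = −13850.7.
Balance: K_1 = K_2 − x×(3370 − 2720), so x = (K_2 − K_1)/(3370 − 2720) = 13765.9/650 = 21.2 km.

21.2 km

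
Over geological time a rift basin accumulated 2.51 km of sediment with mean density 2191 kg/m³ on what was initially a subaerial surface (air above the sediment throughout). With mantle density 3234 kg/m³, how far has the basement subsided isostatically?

1.7 km

Subaerial load: s = t ρ_sed / ρ_m = 2.51 km × 2191/3234 = 1.7 km.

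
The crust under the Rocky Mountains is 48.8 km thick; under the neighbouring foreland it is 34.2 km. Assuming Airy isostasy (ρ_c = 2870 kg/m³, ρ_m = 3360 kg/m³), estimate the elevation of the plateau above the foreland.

2.13 km

Excess crust Δ = 48.8 km − 34.2 km = 14.6 km, split between elevation h and root r with h + r = Δ.
Airy balance ρ_c h = (ρ_m − ρ_c) r gives r = h ρ_c/(ρ_m − ρ_c), so h (1 + ρ_c/(ρ_m − ρ_c)) = Δ, i.e. h = Δ (ρ_m − ρ_c)/ρ_m.
h = 14.6 km × 490/3360 = 2.13 km.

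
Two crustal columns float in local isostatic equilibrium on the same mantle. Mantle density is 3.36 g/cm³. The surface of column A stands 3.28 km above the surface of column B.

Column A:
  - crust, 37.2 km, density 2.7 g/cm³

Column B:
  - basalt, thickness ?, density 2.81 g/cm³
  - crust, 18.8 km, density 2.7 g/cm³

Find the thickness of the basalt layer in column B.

2.04 km

Take the compensation level at the base of the deeper column (depth z_c below the surface of column A) and equate Σ ρ_i t_i down to z_c; mantle fills any gap and the z_c terms cancel.
Column A: 37.2×2.7 + (z_c − 37.2)×3.36
Column B: 3.28×0 + x×2.81 + 18.8×2.7 + (z_c − 3.28 − 18.8 − x)×3.36
The z_c×3.36 term appears on both sides and cancels. Collect the known terms of each column as K = Σ(ρt)_known − 3.36 × (depth of known layers): K_A = 100.44 − 3.36×37.2 = −24.552; K_B = 50.76 − 3.36×(3.28 + 18.8) = −23.4288.
Balance: K_A = K_B − x×(3.36 − 2.81), so x = (K_B − K_A)/(3.36 − 2.81) = 1.1232/0.55 = 2.04 km.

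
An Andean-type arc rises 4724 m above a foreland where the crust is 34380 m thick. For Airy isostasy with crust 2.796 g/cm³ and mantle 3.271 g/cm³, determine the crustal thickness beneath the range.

Root depth r = h ρ_c / (ρ_m − ρ_c) = 4724 m × 2.796 / 0.475 = 27810 m.
Total thickness = T + h + r = 34380 m + 4724 m + 27810 m = 66900 m.

66900 m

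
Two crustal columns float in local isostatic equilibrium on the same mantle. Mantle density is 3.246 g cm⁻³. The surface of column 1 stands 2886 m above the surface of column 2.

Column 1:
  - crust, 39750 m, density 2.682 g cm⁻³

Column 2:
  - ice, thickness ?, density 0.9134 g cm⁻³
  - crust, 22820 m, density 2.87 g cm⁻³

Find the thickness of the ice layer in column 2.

1920 m

Take the compensation level at the base of the deeper column (depth z_c below the surface of column 1) and equate Σ ρ_i t_i down to z_c; mantle fills any gap and the z_c terms cancel.
Column 1: 39750×2.682 + (z_c − 39750)×3.246
Column 2: 2886×0 + x×0.9134 + 22820×2.87 + (z_c − 2886 − 22820 − x)×3.246
The z_c×3.246 term appears on both sides and cancels. Collect the known terms of each column as K = Σ(ρt)_known − 3.246 × (depth of known layers): K_1 = 106609.5 − 3.246×39750 = −22419; K_2 = 65493.4 − 3.246×(2886 + 22820) = −17948.276.
Balance: K_1 = K_2 − x×(3.246 − 0.9134), so x = (K_2 − K_1)/(3.246 − 0.9134) = 4470.72/2.3326 = 1920 m.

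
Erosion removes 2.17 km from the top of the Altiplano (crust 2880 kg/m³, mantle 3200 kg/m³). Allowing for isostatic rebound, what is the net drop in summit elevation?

Rebound u = e ρ_c/ρ_m = 2.17 km × 2880/3200 = 1.953 km.
Net surface drop = e − u = 2.17 km − 1.953 km = e (ρ_m − ρ_c)/ρ_m = 0.217 km.

0.217 km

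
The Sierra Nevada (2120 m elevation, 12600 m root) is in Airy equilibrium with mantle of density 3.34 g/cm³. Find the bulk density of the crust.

2.86 g/cm³

ρ_c h = (ρ_m − ρ_c) r → ρ_c (h + r) = ρ_m r → ρ_c = ρ_m r / (h + r).
ρ_c = 3.34 × 12600 m / (2120 m + 12600 m) = 2.86 g/cm³.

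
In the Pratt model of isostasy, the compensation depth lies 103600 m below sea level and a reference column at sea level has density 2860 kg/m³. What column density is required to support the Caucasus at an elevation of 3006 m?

2780 kg/m³

Pratt balance: ρ_ref D = ρ (D + h).
ρ = ρ_ref D/(D + h) = 2860 × 103600 m/(103600 m + 3006 m) = 2780 kg/m³.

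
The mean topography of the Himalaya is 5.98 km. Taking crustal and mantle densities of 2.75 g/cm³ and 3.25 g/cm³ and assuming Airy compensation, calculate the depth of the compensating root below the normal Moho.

32.9 km

For local isostatic compensation: the weight of the topography is balanced by the buoyancy of the root, ρ_c h = (ρ_m − ρ_c) r.
r = h · ρ_c / (ρ_m − ρ_c) = 5.98 km × 2.75 / (3.25 − 2.75) = 32.9 km.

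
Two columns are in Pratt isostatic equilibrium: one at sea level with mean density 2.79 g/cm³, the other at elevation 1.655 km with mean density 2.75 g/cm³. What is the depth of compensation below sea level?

ρ_ref D = ρ (D + h) → D (ρ_ref − ρ) = ρ h.
D = ρ h/(ρ_ref − ρ) = 2.75 × 1.655 km/(2.79 − 2.75) = 114 km.

114 km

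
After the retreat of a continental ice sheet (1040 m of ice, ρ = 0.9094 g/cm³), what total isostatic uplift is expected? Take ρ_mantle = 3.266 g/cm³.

Removing the load lets mantle flow back in; uplift u satisfies ρ_ice t = ρ_m u.
u = t ρ_ice/ρ_m = 1040 m × 0.9094/3.266 = 290 m.

290 m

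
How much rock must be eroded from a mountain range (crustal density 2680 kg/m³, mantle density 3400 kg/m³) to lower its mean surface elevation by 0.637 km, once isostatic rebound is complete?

Net drop Δ = e − u = e − e ρ_c/ρ_m = e (ρ_m − ρ_c)/ρ_m.
e = Δ ρ_m/(ρ_m − ρ_c) = 0.637 km × 3400/720 = 3.01 km.

3.01 km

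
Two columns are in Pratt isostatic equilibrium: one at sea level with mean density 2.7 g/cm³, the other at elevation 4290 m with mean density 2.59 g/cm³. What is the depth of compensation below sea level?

101000 m

ρ_ref D = ρ (D + h) → D (ρ_ref − ρ) = ρ h.
D = ρ h/(ρ_ref − ρ) = 2.59 × 4290 m/(2.7 − 2.59) = 101000 m.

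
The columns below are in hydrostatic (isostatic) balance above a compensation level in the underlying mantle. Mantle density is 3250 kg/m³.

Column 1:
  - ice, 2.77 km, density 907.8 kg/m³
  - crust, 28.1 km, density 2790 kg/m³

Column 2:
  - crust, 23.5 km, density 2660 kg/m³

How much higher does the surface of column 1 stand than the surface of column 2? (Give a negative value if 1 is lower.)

For any compensation level in the mantle, the mantle terms cancel and isostasy reduces to e = (Σt_1 − Σt_2) − (Σ(ρt)_1 − Σ(ρt)_2) / ρ_m.
Σt_1 = 30.87 km; Σt_2 = 23.5 km; Σ(ρt)_1 = 80913.606; Σ(ρt)_2 = 62510 (in km·kg/m³).
e = (30.87 − 23.5) − (80913.606 − 62510) / 3250 = 1.71 km.

1.71 km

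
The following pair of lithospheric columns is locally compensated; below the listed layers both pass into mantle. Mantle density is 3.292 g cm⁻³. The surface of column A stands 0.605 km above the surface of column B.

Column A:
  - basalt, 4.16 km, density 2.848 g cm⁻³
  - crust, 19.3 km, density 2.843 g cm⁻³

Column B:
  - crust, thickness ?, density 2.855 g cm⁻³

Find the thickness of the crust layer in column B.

Take the compensation level at the base of the deeper column (depth z_c below the surface of column A) and equate Σ ρ_i t_i down to z_c; mantle fills any gap and the z_c terms cancel.
Column A: 4.16×2.848 + 19.3×2.843 + (z_c − 23.46)×3.292
Column B: 0.605×0 + x×2.855 + (z_c − 0.605 − 0 − x)×3.292
The z_c×3.292 term appears on both sides and cancels. Collect the known terms of each column as K = Σ(ρt)_known − 3.292 × (depth of known layers): K_A = 66.71758 − 3.292×23.46 = −10.51274; K_B = 0 − 3.292×(0.605 + 0) = −1.99166.
Balance: K_A = K_B − x×(3.292 − 2.855), so x = (K_B − K_A)/(3.292 − 2.855) = 8.52108/0.437 = 19.5 km.

19.5 km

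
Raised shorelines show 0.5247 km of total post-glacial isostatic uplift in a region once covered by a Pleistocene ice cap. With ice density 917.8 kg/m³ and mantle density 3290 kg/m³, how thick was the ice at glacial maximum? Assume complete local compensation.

1.88 km

u = t ρ_ice/ρ_m → t = u ρ_m/ρ_ice = 0.5247 km × 3290/917.8 = 1.88 km.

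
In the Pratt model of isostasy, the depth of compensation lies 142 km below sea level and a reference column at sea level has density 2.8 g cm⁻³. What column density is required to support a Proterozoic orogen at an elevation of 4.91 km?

Pratt balance: ρ_ref D = ρ (D + h).
ρ = ρ_ref D/(D + h) = 2.8 × 142 km/(142 km + 4.91 km) = 2.71 g cm⁻³.

2.71 g cm⁻³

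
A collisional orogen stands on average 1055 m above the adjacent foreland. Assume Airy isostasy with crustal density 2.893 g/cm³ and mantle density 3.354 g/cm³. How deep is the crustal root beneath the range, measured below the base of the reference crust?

6620 m

For local isostatic compensation: the weight of the topography is balanced by the buoyancy of the root, ρ_c h = (ρ_m − ρ_c) r.
r = h · ρ_c / (ρ_m − ρ_c) = 1055 m × 2.893 / (3.354 − 2.893) = 6620 m.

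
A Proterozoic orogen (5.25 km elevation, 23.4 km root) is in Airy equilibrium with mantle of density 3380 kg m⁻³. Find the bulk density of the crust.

ρ_c h = (ρ_m − ρ_c) r → ρ_c (h + r) = ρ_m r → ρ_c = ρ_m r / (h + r).
ρ_c = 3380 × 23.4 km / (5.25 km + 23.4 km) = 2760 kg m⁻³.

2760 kg m⁻³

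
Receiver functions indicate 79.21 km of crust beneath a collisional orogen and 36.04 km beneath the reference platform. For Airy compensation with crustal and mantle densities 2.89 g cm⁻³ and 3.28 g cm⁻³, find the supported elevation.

Excess crust Δ = 79.21 km − 36.04 km = 43.17 km, split between elevation h and root r with h + r = Δ.
Airy balance ρ_c h = (ρ_m − ρ_c) r gives r = h ρ_c/(ρ_m − ρ_c), so h (1 + ρ_c/(ρ_m − ρ_c)) = Δ, i.e. h = Δ (ρ_m − ρ_c)/ρ_m.
h = 43.17 km × 0.39/3.28 = 5.13 km.

5.13 km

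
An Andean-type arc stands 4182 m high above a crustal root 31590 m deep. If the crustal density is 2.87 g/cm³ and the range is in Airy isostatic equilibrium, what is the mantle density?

3.25 g/cm³

Airy balance: ρ_c h = (ρ_m − ρ_c) r → ρ_m = ρ_c (1 + h/r).
ρ_m = 2.87 × (1 + 4182 m/31590 m) = 3.25 g/cm³.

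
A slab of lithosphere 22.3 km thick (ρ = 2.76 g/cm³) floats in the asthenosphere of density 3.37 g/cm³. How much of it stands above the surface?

4.04 km

Floating equilibrium: submerged depth d = t ρ_obj/ρ_fluid = 22.3 km × 2.76/3.37 = 18.26 km.
Freeboard = t − d = 22.3 km − 18.26 km = 4.04 km.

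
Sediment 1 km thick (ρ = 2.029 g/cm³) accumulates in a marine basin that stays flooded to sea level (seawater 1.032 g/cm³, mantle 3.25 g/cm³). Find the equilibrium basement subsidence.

Submarine loading: the sediment displaces seawater, and the subsidence is in turn flooded, so s (ρ_m − ρ_w) = t (ρ_sed − ρ_w).
s = 1 km × (2.029 − 1.032) / (3.25 − 1.032) = 0.45 km.

0.45 km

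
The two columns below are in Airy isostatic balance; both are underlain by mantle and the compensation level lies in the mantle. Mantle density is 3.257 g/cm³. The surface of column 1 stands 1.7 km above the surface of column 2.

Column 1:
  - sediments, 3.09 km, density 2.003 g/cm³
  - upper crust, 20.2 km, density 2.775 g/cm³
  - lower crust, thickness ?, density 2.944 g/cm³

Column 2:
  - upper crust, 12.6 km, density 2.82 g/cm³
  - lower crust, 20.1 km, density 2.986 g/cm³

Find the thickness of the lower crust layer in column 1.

9.2 km

Take the compensation level at the base of the deeper column (depth z_c below the surface of column 1) and equate Σ ρ_i t_i down to z_c; mantle fills any gap and the z_c terms cancel.
Column 1: 3.09×2.003 + 20.2×2.775 + x×2.944 + (z_c − 23.29 − x)×3.257
Column 2: 1.7×0 + 12.6×2.82 + 20.1×2.986 + (z_c − 1.7 − 32.7)×3.257
The z_c×3.257 term appears on both sides and cancels. Collect the known terms of each column as K = Σ(ρt)_known − 3.257 × (depth of known layers): K_1 = 62.24427 − 3.257×23.29 = −13.61126; K_2 = 95.5506 − 3.257×(1.7 + 32.7) = −16.4902.
Balance: K_1 − x×(3.257 − 2.944) = K_2, so x = (K_1 − K_2)/(3.257 − 2.944) = 2.87894/0.313 = 9.2 km.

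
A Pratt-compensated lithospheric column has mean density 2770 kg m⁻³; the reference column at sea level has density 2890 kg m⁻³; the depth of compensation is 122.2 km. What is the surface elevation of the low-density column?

ρ_ref D = ρ (D + h) → h = D (ρ_ref − ρ)/ρ.
h = 122.2 km × (2890 − 2770)/2770 = 5.29 km.

5.29 km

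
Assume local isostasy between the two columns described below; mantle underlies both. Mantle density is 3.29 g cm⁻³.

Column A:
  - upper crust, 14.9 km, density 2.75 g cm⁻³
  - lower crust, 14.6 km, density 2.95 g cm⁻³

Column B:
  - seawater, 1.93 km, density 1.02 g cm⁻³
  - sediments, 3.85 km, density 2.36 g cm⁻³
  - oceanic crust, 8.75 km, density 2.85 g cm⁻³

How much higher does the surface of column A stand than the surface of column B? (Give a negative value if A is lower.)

0.364 km

For any compensation level in the mantle, the mantle terms cancel and isostasy reduces to e = (Σt_A − Σt_B) − (Σ(ρt)_A − Σ(ρt)_B) / ρ_m.
Σt_A = 29.5 km; Σt_B = 14.53 km; Σ(ρt)_A = 84.045; Σ(ρt)_B = 35.9921 (in km·g cm⁻³).
e = (29.5 − 14.53) − (84.045 − 35.9921) / 3.29 = 0.364 km.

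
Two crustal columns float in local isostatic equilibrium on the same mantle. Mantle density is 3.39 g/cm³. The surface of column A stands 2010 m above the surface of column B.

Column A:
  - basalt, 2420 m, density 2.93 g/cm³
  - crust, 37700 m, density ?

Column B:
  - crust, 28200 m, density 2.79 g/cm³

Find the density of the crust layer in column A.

2.79 g/cm³

Take the compensation level at the base of the deeper column (depth z_c below the surface of column A) and equate Σ ρ_i t_i down to z_c; mantle fills any gap and the z_c terms cancel.
Column A: 2420×2.93 + 37700×ρ + (z_c − 40120)×3.39
Column B: 2010×0 + 28200×2.79 + (z_c − 2010 − 28200)×3.39
The z_c×3.39 term appears on both sides and cancels. Collect the known terms of each column as K = Σ(ρt)_known − 3.39 × (depth of known layers): K_A = 7090.6 − 3.39×40120 = −128916.2; K_B = 78678 − 3.39×(2010 + 28200) = −23733.9.
Balance: K_A + 37700×ρ = K_B, so ρ = (K_B − K_A)/37700 = 105182/37700 = 2.79 g/cm³.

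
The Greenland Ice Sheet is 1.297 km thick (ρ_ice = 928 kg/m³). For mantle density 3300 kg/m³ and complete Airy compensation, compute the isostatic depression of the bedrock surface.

In Airy isostatic equilibrium: the ice load ρ_ice t is balanced by mantle displaced below, ρ_m s.
s = t ρ_ice / ρ_m = 1.297 km × 928/3300 = 0.365 km.

0.365 km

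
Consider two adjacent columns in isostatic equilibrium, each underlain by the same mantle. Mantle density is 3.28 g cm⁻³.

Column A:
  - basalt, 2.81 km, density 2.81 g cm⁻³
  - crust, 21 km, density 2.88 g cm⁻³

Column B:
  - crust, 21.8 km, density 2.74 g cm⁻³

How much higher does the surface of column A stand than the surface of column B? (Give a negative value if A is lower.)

−0.625 km

For any compensation level in the mantle, the mantle terms cancel and isostasy reduces to e = (Σt_A − Σt_B) − (Σ(ρt)_A − Σ(ρt)_B) / ρ_m.
Σt_A = 23.81 km; Σt_B = 21.8 km; Σ(ρt)_A = 68.3761; Σ(ρt)_B = 59.732 (in km·g cm⁻³).
e = (23.81 − 21.8) − (68.3761 − 59.732) / 3.28 = −0.625 km.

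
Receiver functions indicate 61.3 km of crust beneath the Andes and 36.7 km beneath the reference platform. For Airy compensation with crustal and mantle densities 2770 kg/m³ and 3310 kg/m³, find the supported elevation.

4.01 km

Excess crust Δ = 61.3 km − 36.7 km = 24.6 km, split between elevation h and root r with h + r = Δ.
Airy balance ρ_c h = (ρ_m − ρ_c) r gives r = h ρ_c/(ρ_m − ρ_c), so h (1 + ρ_c/(ρ_m − ρ_c)) = Δ, i.e. h = Δ (ρ_m − ρ_c)/ρ_m.
h = 24.6 km × 540/3310 = 4.01 km.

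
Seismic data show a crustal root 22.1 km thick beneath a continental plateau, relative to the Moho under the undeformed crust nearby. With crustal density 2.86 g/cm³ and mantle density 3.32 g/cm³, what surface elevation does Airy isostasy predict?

3.55 km

Equating mass per unit area of the two columns: ρ_c h = (ρ_m − ρ_c) r.
h = r (ρ_m − ρ_c) / ρ_c = 22.1 km × (3.32 − 2.86) / 2.86 = 3.55 km.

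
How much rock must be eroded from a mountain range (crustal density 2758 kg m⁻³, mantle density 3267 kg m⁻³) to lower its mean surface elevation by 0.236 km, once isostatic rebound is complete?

Net drop Δ = e − u = e − e ρ_c/ρ_m = e (ρ_m − ρ_c)/ρ_m.
e = Δ ρ_m/(ρ_m − ρ_c) = 0.236 km × 3267/509 = 1.51 km.

1.51 km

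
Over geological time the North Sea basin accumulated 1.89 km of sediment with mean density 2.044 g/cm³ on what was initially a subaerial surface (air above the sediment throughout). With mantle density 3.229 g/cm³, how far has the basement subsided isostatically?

Subaerial load: s = t ρ_sed / ρ_m = 1.89 km × 2.044/3.229 = 1.2 km.

1.2 km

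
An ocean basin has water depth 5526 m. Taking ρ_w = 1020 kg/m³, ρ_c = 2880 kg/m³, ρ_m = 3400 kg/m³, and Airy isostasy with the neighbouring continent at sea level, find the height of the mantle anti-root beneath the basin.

19800 m

For local isostatic compensation: replacing crust with seawater at the top is compensated by replacing crust with mantle at the base: d (ρ_c − ρ_w) = a (ρ_m − ρ_c).
a = d (ρ_c − ρ_w)/(ρ_m − ρ_c) = 5526 m × 1860/520 = 19800 m.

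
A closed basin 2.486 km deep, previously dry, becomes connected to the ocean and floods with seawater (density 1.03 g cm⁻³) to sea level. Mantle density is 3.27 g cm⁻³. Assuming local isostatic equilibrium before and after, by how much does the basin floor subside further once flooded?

After flooding the water column is d + s deep. Its weight must equal the weight of mantle displaced by the extra subsidence s: (d + s) ρ_w = s ρ_m.
s = d ρ_w / (ρ_m − ρ_w) = 2.486 km × 1.03/(3.27 − 1.03) = 1.14 km.

1.14 km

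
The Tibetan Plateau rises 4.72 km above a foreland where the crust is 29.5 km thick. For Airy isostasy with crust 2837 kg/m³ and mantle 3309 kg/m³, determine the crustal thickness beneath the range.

62.6 km

Root depth r = h ρ_c / (ρ_m − ρ_c) = 4.72 km × 2837 / 472 = 28.37 km.
Total thickness = T + h + r = 29.5 km + 4.72 km + 28.37 km = 62.6 km.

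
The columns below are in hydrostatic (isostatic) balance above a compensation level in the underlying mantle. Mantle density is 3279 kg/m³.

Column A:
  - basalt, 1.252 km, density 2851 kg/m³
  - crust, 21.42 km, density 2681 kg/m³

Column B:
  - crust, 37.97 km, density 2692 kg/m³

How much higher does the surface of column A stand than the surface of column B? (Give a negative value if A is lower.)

For any compensation level in the mantle, the mantle terms cancel and isostasy reduces to e = (Σt_A − Σt_B) − (Σ(ρt)_A − Σ(ρt)_B) / ρ_m.
Σt_A = 22.672 km; Σt_B = 37.97 km; Σ(ρt)_A = 60996.472; Σ(ρt)_B = 102215.24 (in km·kg/m³).
e = (22.672 − 37.97) − (60996.472 − 102215.24) / 3279 = −2.73 km.

−2.73 km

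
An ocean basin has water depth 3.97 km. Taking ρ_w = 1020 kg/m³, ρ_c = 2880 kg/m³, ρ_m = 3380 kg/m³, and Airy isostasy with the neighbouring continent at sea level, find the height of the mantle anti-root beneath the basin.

Equating mass per unit area of the two columns: replacing crust with seawater at the top is compensated by replacing crust with mantle at the base: d (ρ_c − ρ_w) = a (ρ_m − ρ_c).
a = d (ρ_c − ρ_w)/(ρ_m − ρ_c) = 3.97 km × 1860/500 = 14.8 km.

14.8 km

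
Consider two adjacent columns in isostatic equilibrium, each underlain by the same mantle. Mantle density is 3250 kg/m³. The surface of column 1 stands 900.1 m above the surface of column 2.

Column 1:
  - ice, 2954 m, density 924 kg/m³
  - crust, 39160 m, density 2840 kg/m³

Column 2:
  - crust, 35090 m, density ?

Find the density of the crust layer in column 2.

Take the compensation level at the base of the deeper column (depth z_c below the surface of column 1) and equate Σ ρ_i t_i down to z_c; mantle fills any gap and the z_c terms cancel.
Column 1: 2954×924 + 39160×2840 + (z_c − 42114)×3250
Column 2: 900.1×0 + 35090×ρ + (z_c − 900.1 − 35090)×3250
The z_c×3250 term appears on both sides and cancels. Collect the known terms of each column as K = Σ(ρt)_known − 3250 × (depth of known layers): K_1 = 113943896 − 3250×42114 = −22926604; K_2 = 0 − 3250×(900.1 + 35090) = −116967825.
Balance: K_1 = K_2 + 35090×ρ, so ρ = (K_1 − K_2)/35090 = 94041200/35090 = 2680 kg/m³.

2680 kg/m³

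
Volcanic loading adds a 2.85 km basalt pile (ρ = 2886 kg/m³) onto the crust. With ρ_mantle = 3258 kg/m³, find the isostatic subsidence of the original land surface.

2.52 km

Subaerial loading: s = t ρ_load / ρ_m.
s = 2.85 km × 2886/3258 = 2.52 km.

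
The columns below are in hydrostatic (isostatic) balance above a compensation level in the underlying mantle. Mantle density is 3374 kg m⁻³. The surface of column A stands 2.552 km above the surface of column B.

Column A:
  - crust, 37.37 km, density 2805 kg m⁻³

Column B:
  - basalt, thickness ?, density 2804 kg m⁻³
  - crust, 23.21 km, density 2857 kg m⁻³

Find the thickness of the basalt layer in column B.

Take the compensation level at the base of the deeper column (depth z_c below the surface of column A) and equate Σ ρ_i t_i down to z_c; mantle fills any gap and the z_c terms cancel.
Column A: 37.37×2805 + (z_c − 37.37)×3374
Column B: 2.552×0 + x×2804 + 23.21×2857 + (z_c − 2.552 − 23.21 − x)×3374
The z_c×3374 term appears on both sides and cancels. Collect the known terms of each column as K = Σ(ρt)_known − 3374 × (depth of known layers): K_A = 104822.85 − 3374×37.37 = −21263.53; K_B = 66310.97 − 3374×(2.552 + 23.21) = −20610.018.
Balance: K_A = K_B − x×(3374 − 2804), so x = (K_B − K_A)/(3374 − 2804) = 653.512/570 = 1.15 km.

1.15 km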